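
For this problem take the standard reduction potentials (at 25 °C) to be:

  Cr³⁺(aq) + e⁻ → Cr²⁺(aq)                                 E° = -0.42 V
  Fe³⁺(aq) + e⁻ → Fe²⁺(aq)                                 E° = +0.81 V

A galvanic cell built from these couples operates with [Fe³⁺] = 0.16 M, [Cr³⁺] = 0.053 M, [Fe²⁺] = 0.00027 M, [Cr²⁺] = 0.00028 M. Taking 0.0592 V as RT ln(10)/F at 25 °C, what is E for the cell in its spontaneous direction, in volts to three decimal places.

Fe³⁺/Fe²⁺ is the cathode (higher E°), Cr³⁺/Cr²⁺ the anode: E°cell = +0.81 − (-0.42) = +1.23 V, n = 1.
Overall: Fe³⁺(aq) + Cr²⁺(aq) → Fe²⁺(aq) + Cr³⁺(aq)
Q = [Fe²⁺]·[Cr³⁺] / ([Fe³⁺]·[Cr²⁺]); log Q = -0.496.
E = E° − (0.0592/n) log Q = +1.23 − (0.0592/1)(-0.496) = +1.259 V.

+1.259 V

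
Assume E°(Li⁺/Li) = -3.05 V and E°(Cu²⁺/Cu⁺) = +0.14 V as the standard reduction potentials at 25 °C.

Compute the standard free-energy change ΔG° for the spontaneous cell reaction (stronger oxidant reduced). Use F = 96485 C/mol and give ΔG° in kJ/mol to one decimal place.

-307.8 kJ/mol

Cu²⁺/Cu⁺ (E° = +0.14 V) is the cathode; Li⁺/Li (E° = -3.05 V) is the anode, so E°cell = +3.19 V.
Balancing electrons gives n = 1 (lcm of 1 and 1).
ΔG° = −nFE° = −(1)(96485)(+3.19) = -307,787 J = -307.8 kJ/mol.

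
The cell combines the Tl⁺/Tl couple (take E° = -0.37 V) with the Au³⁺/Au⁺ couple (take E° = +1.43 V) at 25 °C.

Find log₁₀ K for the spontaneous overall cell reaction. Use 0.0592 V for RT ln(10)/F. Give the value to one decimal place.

Cathode: Au³⁺/Au⁺; anode: Tl⁺/Tl. E°cell = +1.80 V, n = 2.
log K = nE°cell / 0.0592 = (2)(+1.80) / 0.0592 = 60.8.

60.8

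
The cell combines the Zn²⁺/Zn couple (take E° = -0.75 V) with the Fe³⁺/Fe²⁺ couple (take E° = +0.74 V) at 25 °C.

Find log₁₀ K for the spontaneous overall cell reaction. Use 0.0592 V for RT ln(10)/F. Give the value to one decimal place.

50.3

Cathode: Fe³⁺/Fe²⁺; anode: Zn²⁺/Zn. E°cell = +1.49 V, n = 2.
log K = nE°cell / 0.0592 = (2)(+1.49) / 0.0592 = 50.3.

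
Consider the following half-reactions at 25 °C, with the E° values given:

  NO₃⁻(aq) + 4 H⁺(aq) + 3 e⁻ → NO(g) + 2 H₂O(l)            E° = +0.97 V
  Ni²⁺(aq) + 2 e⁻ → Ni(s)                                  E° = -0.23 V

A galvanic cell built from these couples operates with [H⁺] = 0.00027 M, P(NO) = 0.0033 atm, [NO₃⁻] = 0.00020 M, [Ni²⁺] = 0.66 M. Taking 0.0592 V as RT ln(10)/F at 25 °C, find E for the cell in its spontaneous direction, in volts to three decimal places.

NO₃⁻/NO is the cathode (higher E°), Ni²⁺/Ni the anode: E°cell = +0.97 − (-0.23) = +1.20 V, n = 6.
Overall: 2 NO₃⁻(aq) + 8 H⁺(aq) + 3 Ni(s) → 2 NO(g) + 4 H₂O(l) + 3 Ni²⁺(aq)
Q = P(NO)^2·[Ni²⁺]^3 / ([NO₃⁻]^2·[H⁺]^8); log Q = 30.443.
E = E° − (0.0592/n) log Q = +1.20 − (0.0592/6)(30.443) = +0.900 V.

+0.900 V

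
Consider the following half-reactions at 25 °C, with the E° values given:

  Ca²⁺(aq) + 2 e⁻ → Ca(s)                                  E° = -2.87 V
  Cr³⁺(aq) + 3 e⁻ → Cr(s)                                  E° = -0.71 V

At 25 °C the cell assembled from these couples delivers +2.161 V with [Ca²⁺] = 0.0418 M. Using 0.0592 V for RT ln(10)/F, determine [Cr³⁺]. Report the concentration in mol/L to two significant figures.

Cr³⁺/Cr is the cathode, Ca²⁺/Ca the anode: E°cell = +2.16 V, n = 6.
Overall reaction: 2 Cr³⁺(aq) + 3 Ca(s) → 2 Cr(s) + 3 Ca²⁺(aq); Q = [Ca²⁺]^3/[Cr³⁺]^2.
From E = E° − (0.0592/n) log Q: log Q = (E° − E)·n/0.0592 = (+2.16 − (+2.161))·6/0.0592 = -0.1014.
So 2·log[Cr³⁺] = 3·log(0.0418) − log Q = -4.1365 − (-0.1014) = -4.0351; log[Cr³⁺] = -4.0351 / 2 = -2.0175; [Cr³⁺] = 10^(-2.0175) ≈ 0.0096 M.

0.0096 M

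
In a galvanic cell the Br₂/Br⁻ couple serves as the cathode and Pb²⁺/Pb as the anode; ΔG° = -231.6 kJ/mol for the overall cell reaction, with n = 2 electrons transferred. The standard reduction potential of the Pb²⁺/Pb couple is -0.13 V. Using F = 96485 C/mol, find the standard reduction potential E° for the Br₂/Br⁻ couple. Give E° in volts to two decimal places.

E°cell = −ΔG°/(nF) = −(-231.6×10³)/((2)(96485)) = +1.200 V.
Since Br₂/Br⁻ is the cathode and Pb²⁺/Pb the anode, E°cell = E°(Br₂/Br⁻) − E°(Pb²⁺/Pb).
So E°(Br₂/Br⁻) = E°cell + E°(Pb²⁺/Pb) = +1.200 + (-0.13) = +1.07 V.

+1.07 V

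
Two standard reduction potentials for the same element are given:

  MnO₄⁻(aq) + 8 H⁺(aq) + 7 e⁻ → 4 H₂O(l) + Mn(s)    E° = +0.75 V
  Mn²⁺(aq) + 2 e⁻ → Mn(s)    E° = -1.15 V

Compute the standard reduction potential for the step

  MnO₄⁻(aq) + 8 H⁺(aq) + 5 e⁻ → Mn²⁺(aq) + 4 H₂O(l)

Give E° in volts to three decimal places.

+1.510 V

Sequential free energies add, so n₃E°₃ = n₁E°₁ + n₂E°₂.
With n₃ = 7, and the known step contributing 2×(-1.15) V, the unknown satisfies 5·E° = 7×(+0.75) − 2×(-1.15) = +7.550.
E° = +7.550 / 5 = +1.510 V.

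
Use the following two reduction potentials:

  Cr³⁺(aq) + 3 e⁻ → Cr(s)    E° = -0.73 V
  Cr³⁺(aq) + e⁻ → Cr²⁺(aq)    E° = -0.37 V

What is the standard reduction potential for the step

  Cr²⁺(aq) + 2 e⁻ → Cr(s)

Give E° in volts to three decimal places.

-0.910 V

Sequential free energies add, so n₃E°₃ = n₁E°₁ + n₂E°₂.
With n₃ = 3, and the known step contributing 1×(-0.37) V, the unknown satisfies 2·E° = 3×(-0.73) − 1×(-0.37) = -1.820.
E° = -1.820 / 2 = -0.910 V.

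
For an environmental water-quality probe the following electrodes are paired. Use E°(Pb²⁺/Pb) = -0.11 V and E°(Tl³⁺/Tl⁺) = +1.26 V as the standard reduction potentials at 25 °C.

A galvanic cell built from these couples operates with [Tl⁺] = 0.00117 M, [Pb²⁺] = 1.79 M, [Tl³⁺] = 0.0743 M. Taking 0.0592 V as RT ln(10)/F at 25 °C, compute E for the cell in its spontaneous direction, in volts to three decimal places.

Tl³⁺/Tl⁺ is the cathode (higher E°), Pb²⁺/Pb the anode: E°cell = +1.26 − (-0.11) = +1.37 V, n = 2.
Overall: Tl³⁺(aq) + Pb(s) → Tl⁺(aq) + Pb²⁺(aq)
Q = [Tl⁺]·[Pb²⁺] / ([Tl³⁺]); log Q = -1.550.
E = E° − (0.0592/n) log Q = +1.37 − (0.0592/2)(-1.550) = +1.416 V.

+1.416 V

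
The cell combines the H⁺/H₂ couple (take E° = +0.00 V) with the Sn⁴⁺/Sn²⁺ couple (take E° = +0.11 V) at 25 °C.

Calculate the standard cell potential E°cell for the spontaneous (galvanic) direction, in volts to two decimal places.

+0.11 V

The Sn⁴⁺/Sn²⁺ couple has the higher reduction potential, so it is the cathode; H⁺/H₂ is oxidised at the anode.
E°cell = E°(cathode) − E°(anode) = (+0.11) − (+0.00) = +0.11 V.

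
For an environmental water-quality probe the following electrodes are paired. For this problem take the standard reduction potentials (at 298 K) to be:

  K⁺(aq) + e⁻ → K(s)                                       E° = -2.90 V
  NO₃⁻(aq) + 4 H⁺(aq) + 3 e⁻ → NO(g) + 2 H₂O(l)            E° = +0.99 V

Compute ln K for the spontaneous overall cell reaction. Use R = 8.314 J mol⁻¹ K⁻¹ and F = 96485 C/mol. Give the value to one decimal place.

454.5

Cathode: NO₃⁻/NO; anode: K⁺/K. E°cell = (+0.99) − (-2.90) = +3.89 V, with n = 3.
ΔG° = −nFE° = −RT ln K, so ln K = nFE°/(RT) = (3)(96485)(+3.89) / ((8.314)(298)) = 454.469.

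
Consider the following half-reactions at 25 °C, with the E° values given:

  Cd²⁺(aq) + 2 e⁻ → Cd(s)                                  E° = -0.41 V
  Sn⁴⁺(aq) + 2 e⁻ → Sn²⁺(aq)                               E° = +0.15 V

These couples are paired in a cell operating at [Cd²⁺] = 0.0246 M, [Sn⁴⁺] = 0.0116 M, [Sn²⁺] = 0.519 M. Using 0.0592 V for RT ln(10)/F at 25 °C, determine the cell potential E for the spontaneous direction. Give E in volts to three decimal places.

+0.559 V

Sn⁴⁺/Sn²⁺ is the cathode (higher E°), Cd²⁺/Cd the anode: E°cell = +0.15 − (-0.41) = +0.56 V, n = 2.
Overall: Sn⁴⁺(aq) + Cd(s) → Sn²⁺(aq) + Cd²⁺(aq)
Q = [Sn²⁺]·[Cd²⁺] / ([Sn⁴⁺]); log Q = 0.042.
E = E° − (0.0592/n) log Q = +0.56 − (0.0592/2)(0.042) = +0.559 V.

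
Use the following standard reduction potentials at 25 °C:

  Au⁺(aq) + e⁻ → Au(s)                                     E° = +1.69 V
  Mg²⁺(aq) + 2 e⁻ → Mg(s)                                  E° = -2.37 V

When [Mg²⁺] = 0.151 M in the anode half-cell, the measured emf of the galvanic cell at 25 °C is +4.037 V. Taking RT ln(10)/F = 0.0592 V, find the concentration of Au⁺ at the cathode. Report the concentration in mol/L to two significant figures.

0.16 M

Au⁺/Au is the cathode, Mg²⁺/Mg the anode: E°cell = +4.06 V, n = 2.
Overall reaction: 2 Au⁺(aq) + Mg(s) → 2 Au(s) + Mg²⁺(aq); Q = [Mg²⁺]^1/[Au⁺]^2.
From E = E° − (0.0592/n) log Q: log Q = (E° − E)·n/0.0592 = (+4.06 − (+4.037))·2/0.0592 = 0.7770.
So 2·log[Au⁺] = 1·log(0.151) − log Q = -0.8210 − (0.7770) = -1.5980; log[Au⁺] = -1.5980 / 2 = -0.7990; [Au⁺] = 10^(-0.7990) ≈ 0.16 M.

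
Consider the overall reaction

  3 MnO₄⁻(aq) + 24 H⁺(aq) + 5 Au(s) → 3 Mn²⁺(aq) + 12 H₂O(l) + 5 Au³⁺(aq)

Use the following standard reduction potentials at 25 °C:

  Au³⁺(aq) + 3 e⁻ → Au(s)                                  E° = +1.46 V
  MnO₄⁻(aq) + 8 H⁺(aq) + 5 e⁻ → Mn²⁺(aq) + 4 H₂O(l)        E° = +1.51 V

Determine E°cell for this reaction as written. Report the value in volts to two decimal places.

+0.05 V

The MnO₄⁻/Mn²⁺ couple has the higher reduction potential, so it is the cathode; Au³⁺/Au is oxidised at the anode.
E°cell = E°(cathode) − E°(anode) = (+1.51) − (+1.46) = +0.05 V.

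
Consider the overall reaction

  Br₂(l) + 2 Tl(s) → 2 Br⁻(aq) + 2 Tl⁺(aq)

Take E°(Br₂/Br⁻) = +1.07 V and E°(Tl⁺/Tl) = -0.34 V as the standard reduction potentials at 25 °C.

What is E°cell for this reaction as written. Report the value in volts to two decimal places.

The Br₂/Br⁻ couple has the higher reduction potential, so it is the cathode; Tl⁺/Tl is oxidised at the anode.
E°cell = E°(cathode) − E°(anode) = (+1.07) − (-0.34) = +1.41 V.

+1.41 V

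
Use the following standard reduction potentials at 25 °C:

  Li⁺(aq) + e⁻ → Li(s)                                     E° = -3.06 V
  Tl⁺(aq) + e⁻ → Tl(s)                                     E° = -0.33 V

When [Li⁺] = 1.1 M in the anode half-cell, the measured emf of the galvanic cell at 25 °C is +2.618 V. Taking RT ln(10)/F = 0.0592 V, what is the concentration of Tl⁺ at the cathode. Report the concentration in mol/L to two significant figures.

Tl⁺/Tl is the cathode, Li⁺/Li the anode: E°cell = +2.73 V, n = 1.
Overall reaction: Tl⁺(aq) + Li(s) → Tl(s) + Li⁺(aq); Q = [Li⁺]^1/[Tl⁺]^1.
From E = E° − (0.0592/n) log Q: log Q = (E° − E)·n/0.0592 = (+2.73 − (+2.618))·1/0.0592 = 1.8919.
So 1·log[Tl⁺] = 1·log(1.1) − log Q = 0.0414 − (1.8919) = -1.8505; [Tl⁺] = 10^(-1.8505) ≈ 0.014 M.

0.014 M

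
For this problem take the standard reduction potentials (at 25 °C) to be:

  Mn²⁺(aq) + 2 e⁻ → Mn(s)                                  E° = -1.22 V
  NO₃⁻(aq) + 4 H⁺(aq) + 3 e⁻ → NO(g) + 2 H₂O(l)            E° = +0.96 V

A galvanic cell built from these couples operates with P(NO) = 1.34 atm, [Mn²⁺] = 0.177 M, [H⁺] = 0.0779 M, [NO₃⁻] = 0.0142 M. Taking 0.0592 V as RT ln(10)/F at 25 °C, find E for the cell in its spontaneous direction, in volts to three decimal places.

NO₃⁻/NO is the cathode (higher E°), Mn²⁺/Mn the anode: E°cell = +0.96 − (-1.22) = +2.18 V, n = 6.
Overall: 2 NO₃⁻(aq) + 8 H⁺(aq) + 3 Mn(s) → 2 NO(g) + 4 H₂O(l) + 3 Mn²⁺(aq)
Q = P(NO)^2·[Mn²⁺]^3 / ([NO₃⁻]^2·[H⁺]^8); log Q = 10.561.
E = E° − (0.0592/n) log Q = +2.18 − (0.0592/6)(10.561) = +2.076 V.

+2.076 V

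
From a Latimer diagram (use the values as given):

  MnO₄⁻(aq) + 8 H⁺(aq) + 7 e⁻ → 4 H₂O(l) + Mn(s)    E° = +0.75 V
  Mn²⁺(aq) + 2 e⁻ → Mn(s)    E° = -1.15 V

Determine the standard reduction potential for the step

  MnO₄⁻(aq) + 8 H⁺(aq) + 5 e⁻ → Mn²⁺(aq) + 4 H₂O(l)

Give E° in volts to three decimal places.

Sequential free energies add, so n₃E°₃ = n₁E°₁ + n₂E°₂.
With n₃ = 7, and the known step contributing 2×(-1.15) V, the unknown satisfies 5·E° = 7×(+0.75) − 2×(-1.15) = +7.550.
E° = +7.550 / 5 = +1.510 V.

+1.510 V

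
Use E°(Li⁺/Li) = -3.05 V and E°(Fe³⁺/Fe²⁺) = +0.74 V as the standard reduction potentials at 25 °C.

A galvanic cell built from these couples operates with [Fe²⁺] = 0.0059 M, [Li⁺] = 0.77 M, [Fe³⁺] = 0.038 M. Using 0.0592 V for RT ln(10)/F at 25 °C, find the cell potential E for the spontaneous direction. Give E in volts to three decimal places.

+3.845 V

Fe³⁺/Fe²⁺ is the cathode (higher E°), Li⁺/Li the anode: E°cell = +0.74 − (-3.05) = +3.79 V, n = 1.
Overall: Fe³⁺(aq) + Li(s) → Fe²⁺(aq) + Li⁺(aq)
Q = [Fe²⁺]·[Li⁺] / ([Fe³⁺]); log Q = -0.922.
E = E° − (0.0592/n) log Q = +3.79 − (0.0592/1)(-0.922) = +3.845 V.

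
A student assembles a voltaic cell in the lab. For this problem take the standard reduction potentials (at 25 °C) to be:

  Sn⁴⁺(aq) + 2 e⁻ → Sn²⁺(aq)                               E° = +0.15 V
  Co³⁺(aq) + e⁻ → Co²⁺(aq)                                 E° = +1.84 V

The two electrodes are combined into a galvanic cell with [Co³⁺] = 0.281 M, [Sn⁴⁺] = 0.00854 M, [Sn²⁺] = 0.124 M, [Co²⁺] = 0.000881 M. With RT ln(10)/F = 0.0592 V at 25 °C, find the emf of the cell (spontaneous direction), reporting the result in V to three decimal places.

+1.873 V

Co³⁺/Co²⁺ is the cathode (higher E°), Sn⁴⁺/Sn²⁺ the anode: E°cell = +1.84 − (+0.15) = +1.69 V, n = 2.
Overall: 2 Co³⁺(aq) + Sn²⁺(aq) → 2 Co²⁺(aq) + Sn⁴⁺(aq)
Q = [Co²⁺]^2·[Sn⁴⁺] / ([Co³⁺]^2·[Sn²⁺]); log Q = -6.169.
E = E° − (0.0592/n) log Q = +1.69 − (0.0592/2)(-6.169) = +1.873 V.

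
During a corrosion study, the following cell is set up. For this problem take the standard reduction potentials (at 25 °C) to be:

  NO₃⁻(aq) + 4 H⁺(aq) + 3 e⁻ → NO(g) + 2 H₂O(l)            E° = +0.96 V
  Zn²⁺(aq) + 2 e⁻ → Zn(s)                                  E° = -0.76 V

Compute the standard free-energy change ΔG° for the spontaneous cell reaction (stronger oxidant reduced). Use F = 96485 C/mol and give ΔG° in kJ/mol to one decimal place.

-995.7 kJ/mol

NO₃⁻/NO (E° = +0.96 V) is the cathode; Zn²⁺/Zn (E° = -0.76 V) is the anode, so E°cell = +1.72 V.
Balancing electrons gives n = 6 (lcm of 3 and 2).
ΔG° = −nFE° = −(6)(96485)(+1.72) = -995,725 J = -995.7 kJ/mol.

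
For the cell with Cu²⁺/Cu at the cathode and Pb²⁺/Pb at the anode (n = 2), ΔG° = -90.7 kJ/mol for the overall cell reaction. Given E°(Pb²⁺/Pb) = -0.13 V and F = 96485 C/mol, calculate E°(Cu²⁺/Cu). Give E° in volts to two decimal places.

+0.34 V

E°cell = −ΔG°/(nF) = −(-90.7×10³)/((2)(96485)) = +0.470 V.
Since Cu²⁺/Cu is the cathode and Pb²⁺/Pb the anode, E°cell = E°(Cu²⁺/Cu) − E°(Pb²⁺/Pb).
So E°(Cu²⁺/Cu) = E°cell + E°(Pb²⁺/Pb) = +0.470 + (-0.13) = +0.34 V.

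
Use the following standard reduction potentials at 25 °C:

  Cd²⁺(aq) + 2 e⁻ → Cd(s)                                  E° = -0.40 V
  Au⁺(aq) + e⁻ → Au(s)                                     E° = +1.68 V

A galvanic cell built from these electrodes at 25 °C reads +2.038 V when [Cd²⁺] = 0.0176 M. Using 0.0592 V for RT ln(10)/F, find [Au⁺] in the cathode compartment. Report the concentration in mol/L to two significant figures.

Au⁺/Au is the cathode, Cd²⁺/Cd the anode: E°cell = +2.08 V, n = 2.
Overall reaction: 2 Au⁺(aq) + Cd(s) → 2 Au(s) + Cd²⁺(aq); Q = [Cd²⁺]^1/[Au⁺]^2.
From E = E° − (0.0592/n) log Q: log Q = (E° − E)·n/0.0592 = (+2.08 − (+2.038))·2/0.0592 = 1.4189.
So 2·log[Au⁺] = 1·log(0.0176) − log Q = -1.7545 − (1.4189) = -3.1734; log[Au⁺] = -3.1734 / 2 = -1.5867; [Au⁺] = 10^(-1.5867) ≈ 0.026 M.

0.026 M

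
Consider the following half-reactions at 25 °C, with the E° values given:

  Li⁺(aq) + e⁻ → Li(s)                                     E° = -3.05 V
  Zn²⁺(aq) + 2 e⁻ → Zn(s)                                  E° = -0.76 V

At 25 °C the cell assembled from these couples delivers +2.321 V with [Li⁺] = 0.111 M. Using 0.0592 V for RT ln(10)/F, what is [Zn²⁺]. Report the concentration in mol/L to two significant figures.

Zn²⁺/Zn is the cathode, Li⁺/Li the anode: E°cell = +2.29 V, n = 2.
Overall reaction: Zn²⁺(aq) + 2 Li(s) → Zn(s) + 2 Li⁺(aq); Q = [Li⁺]^2/[Zn²⁺]^1.
From E = E° − (0.0592/n) log Q: log Q = (E° − E)·n/0.0592 = (+2.29 − (+2.321))·2/0.0592 = -1.0473.
So 1·log[Zn²⁺] = 2·log(0.111) − log Q = -1.9094 − (-1.0473) = -0.8621; [Zn²⁺] = 10^(-0.8621) ≈ 0.14 M.

0.14 M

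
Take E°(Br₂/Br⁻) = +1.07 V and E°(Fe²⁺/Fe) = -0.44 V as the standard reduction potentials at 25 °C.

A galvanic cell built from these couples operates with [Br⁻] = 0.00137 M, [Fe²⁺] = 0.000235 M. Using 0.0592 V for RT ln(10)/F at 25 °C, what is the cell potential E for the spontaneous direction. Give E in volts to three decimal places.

+1.787 V

Br₂/Br⁻ is the cathode (higher E°), Fe²⁺/Fe the anode: E°cell = +1.07 − (-0.44) = +1.51 V, n = 2.
Overall: Br₂(l) + Fe(s) → 2 Br⁻(aq) + Fe²⁺(aq)
Q = [Br⁻]^2·[Fe²⁺]; log Q = -9.355.
E = E° − (0.0592/n) log Q = +1.51 − (0.0592/2)(-9.355) = +1.787 V.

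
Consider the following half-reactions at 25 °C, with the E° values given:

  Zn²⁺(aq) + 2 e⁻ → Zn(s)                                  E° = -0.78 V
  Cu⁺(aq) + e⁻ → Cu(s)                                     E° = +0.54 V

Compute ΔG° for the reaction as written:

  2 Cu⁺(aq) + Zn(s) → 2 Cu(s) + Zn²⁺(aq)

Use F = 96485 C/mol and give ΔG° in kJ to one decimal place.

-254.7 kJ

As written, Cu⁺/Cu is reduced (cathode) and Zn²⁺/Zn is oxidised (anode), so E°cell = (+0.54) − (-0.78) = +1.32 V.
Balancing electrons gives n = 2.
ΔG° = −nFE° = −(2)(96485)(+1.32) = -254,720 J = -254.7 kJ.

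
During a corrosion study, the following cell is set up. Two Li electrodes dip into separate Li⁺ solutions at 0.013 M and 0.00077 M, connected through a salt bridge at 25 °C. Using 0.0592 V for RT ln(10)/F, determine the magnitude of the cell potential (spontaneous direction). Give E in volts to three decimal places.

For a concentration cell E°cell = 0. The 0.013 M side is the cathode (reduction is favoured where [Li⁺] is higher).
With n = 1, E = −(0.0592/1) log([Li⁺]ₐₙ/[Li⁺]꜀ₐₜ) = −(0.0592/1) log(0.00077/0.013) = −(0.0592/1)(-1.227) = +0.073 V.

+0.073 V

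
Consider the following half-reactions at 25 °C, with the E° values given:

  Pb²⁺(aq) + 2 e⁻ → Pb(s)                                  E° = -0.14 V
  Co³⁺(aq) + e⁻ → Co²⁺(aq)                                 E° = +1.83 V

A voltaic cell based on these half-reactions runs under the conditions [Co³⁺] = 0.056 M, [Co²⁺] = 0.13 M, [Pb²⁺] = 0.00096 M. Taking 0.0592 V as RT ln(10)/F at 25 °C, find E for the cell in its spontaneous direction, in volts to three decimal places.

+2.038 V

Co³⁺/Co²⁺ is the cathode (higher E°), Pb²⁺/Pb the anode: E°cell = +1.83 − (-0.14) = +1.97 V, n = 2.
Overall: 2 Co³⁺(aq) + Pb(s) → 2 Co²⁺(aq) + Pb²⁺(aq)
Q = [Co²⁺]^2·[Pb²⁺] / ([Co³⁺]^2); log Q = -2.286.
E = E° − (0.0592/n) log Q = +1.97 − (0.0592/2)(-2.286) = +2.038 V.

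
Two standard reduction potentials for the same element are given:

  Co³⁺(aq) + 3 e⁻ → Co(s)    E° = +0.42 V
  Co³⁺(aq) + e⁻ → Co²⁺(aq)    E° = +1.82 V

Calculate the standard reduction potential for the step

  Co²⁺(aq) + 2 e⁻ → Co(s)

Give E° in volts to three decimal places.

Sequential free energies add, so n₃E°₃ = n₁E°₁ + n₂E°₂.
With n₃ = 3, and the known step contributing 1×(+1.82) V, the unknown satisfies 2·E° = 3×(+0.42) − 1×(+1.82) = -0.560.
E° = -0.560 / 2 = -0.280 V.

-0.280 V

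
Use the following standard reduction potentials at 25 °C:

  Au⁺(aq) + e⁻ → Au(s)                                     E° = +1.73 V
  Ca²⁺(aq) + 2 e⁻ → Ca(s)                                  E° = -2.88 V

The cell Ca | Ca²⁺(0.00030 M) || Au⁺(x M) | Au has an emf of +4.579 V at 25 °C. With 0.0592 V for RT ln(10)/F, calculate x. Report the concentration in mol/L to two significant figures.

0.0052 M

Au⁺/Au is the cathode, Ca²⁺/Ca the anode: E°cell = +4.61 V, n = 2.
Overall reaction: 2 Au⁺(aq) + Ca(s) → 2 Au(s) + Ca²⁺(aq); Q = [Ca²⁺]^1/[Au⁺]^2.
From E = E° − (0.0592/n) log Q: log Q = (E° − E)·n/0.0592 = (+4.61 − (+4.579))·2/0.0592 = 1.0473.
So 2·log[Au⁺] = 1·log(0.0003) − log Q = -3.5229 − (1.0473) = -4.5702; log[Au⁺] = -4.5702 / 2 = -2.2851; [Au⁺] = 10^(-2.2851) ≈ 0.0052 M.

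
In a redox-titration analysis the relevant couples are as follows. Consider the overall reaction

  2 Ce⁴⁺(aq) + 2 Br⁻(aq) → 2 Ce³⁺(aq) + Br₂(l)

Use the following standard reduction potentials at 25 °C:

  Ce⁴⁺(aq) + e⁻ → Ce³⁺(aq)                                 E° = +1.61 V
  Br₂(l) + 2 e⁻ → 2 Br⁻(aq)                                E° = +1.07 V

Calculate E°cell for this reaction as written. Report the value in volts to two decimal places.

The Ce⁴⁺/Ce³⁺ couple has the higher reduction potential, so it is the cathode; Br₂/Br⁻ is oxidised at the anode.
E°cell = E°(cathode) − E°(anode) = (+1.61) − (+1.07) = +0.54 V.
Since E°cell > 0, the reaction is spontaneous under standard conditions.

+0.54 V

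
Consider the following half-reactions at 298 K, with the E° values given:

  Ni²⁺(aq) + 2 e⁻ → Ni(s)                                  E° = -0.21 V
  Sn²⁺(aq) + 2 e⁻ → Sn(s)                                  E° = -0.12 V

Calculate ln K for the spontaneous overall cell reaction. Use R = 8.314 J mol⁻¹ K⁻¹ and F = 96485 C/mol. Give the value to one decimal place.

Cathode: Sn²⁺/Sn; anode: Ni²⁺/Ni. E°cell = (-0.12) − (-0.21) = +0.09 V, with n = 2.
ΔG° = −nFE° = −RT ln K, so ln K = nFE°/(RT) = (2)(96485)(+0.09) / ((8.314)(298)) = 7.010.

7.0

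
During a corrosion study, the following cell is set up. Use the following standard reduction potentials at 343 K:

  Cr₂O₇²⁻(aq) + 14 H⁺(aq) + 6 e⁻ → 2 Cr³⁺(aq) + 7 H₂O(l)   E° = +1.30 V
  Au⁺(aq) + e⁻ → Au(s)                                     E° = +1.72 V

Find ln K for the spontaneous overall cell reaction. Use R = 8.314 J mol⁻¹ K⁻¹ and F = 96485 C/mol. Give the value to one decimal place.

85.3

Cathode: Au⁺/Au; anode: Cr₂O₇²⁻/Cr³⁺. E°cell = (+1.72) − (+1.30) = +0.42 V, with n = 6.
ΔG° = −nFE° = −RT ln K, so ln K = nFE°/(RT) = (6)(96485)(+0.42) / ((8.314)(343)) = 85.262.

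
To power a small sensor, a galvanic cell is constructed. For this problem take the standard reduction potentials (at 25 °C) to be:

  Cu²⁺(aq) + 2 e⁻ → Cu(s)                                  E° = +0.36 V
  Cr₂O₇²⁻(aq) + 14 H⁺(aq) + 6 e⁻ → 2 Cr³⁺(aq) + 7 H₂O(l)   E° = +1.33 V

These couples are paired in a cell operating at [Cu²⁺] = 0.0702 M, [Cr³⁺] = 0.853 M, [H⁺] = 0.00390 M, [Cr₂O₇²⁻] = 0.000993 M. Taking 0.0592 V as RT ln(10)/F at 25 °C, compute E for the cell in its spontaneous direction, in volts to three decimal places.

+0.643 V

Cr₂O₇²⁻/Cr³⁺ is the cathode (higher E°), Cu²⁺/Cu the anode: E°cell = +1.33 − (+0.36) = +0.97 V, n = 6.
Overall: Cr₂O₇²⁻(aq) + 14 H⁺(aq) + 3 Cu(s) → 2 Cr³⁺(aq) + 7 H₂O(l) + 3 Cu²⁺(aq)
Q = [Cr³⁺]^2·[Cu²⁺]^3 / ([Cr₂O₇²⁻]·[H⁺]^14); log Q = 33.129.
E = E° − (0.0592/n) log Q = +0.97 − (0.0592/6)(33.129) = +0.643 V.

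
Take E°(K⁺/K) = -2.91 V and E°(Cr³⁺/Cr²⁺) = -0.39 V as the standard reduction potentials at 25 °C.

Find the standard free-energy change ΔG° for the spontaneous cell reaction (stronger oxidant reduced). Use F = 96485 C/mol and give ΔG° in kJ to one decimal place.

Cr³⁺/Cr²⁺ (E° = -0.39 V) is the cathode; K⁺/K (E° = -2.91 V) is the anode, so E°cell = +2.52 V.
Balancing electrons gives n = 1 (lcm of 1 and 1).
ΔG° = −nFE° = −(1)(96485)(+2.52) = -243,142 J = -243.1 kJ.

-243.1 kJ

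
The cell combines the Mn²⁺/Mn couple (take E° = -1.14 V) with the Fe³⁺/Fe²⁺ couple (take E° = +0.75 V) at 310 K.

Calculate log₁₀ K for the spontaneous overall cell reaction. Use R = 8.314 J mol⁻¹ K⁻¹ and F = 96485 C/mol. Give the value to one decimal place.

Cathode: Fe³⁺/Fe²⁺; anode: Mn²⁺/Mn. E°cell = (+0.75) − (-1.14) = +1.89 V, with n = 2.
ΔG° = −nFE° = −RT ln K, so ln K = nFE°/(RT) = (2)(96485)(+1.89) / ((8.314)(310)) = 141.508.
log₁₀ K = 141.508 / ln 10 = 61.5.

61.5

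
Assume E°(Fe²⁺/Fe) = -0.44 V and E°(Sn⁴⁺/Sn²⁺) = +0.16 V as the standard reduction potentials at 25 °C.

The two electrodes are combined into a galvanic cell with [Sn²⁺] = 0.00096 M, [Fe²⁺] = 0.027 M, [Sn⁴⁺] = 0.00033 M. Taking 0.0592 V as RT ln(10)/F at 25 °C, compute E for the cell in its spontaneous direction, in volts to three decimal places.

+0.633 V

Sn⁴⁺/Sn²⁺ is the cathode (higher E°), Fe²⁺/Fe the anode: E°cell = +0.16 − (-0.44) = +0.60 V, n = 2.
Overall: Sn⁴⁺(aq) + Fe(s) → Sn²⁺(aq) + Fe²⁺(aq)
Q = [Sn²⁺]·[Fe²⁺] / ([Sn⁴⁺]); log Q = -1.105.
E = E° − (0.0592/n) log Q = +0.60 − (0.0592/2)(-1.105) = +0.633 V.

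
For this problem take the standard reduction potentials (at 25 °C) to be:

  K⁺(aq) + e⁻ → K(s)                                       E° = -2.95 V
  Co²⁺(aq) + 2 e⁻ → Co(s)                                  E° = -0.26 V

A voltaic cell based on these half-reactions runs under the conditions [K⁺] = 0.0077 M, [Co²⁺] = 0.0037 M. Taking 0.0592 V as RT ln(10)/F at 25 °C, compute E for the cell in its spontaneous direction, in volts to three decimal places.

+2.743 V

Co²⁺/Co is the cathode (higher E°), K⁺/K the anode: E°cell = -0.26 − (-2.95) = +2.69 V, n = 2.
Overall: Co²⁺(aq) + 2 K(s) → Co(s) + 2 K⁺(aq)
Q = [K⁺]^2 / ([Co²⁺]); log Q = -1.795.
E = E° − (0.0592/n) log Q = +2.69 − (0.0592/2)(-1.795) = +2.743 V.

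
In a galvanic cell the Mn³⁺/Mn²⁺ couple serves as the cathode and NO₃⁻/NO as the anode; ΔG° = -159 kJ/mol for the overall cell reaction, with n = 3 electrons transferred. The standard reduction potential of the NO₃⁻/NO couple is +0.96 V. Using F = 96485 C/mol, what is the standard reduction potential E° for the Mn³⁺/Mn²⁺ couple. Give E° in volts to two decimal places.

+1.51 V

E°cell = −ΔG°/(nF) = −(-159×10³)/((3)(96485)) = +0.549 V.
Since Mn³⁺/Mn²⁺ is the cathode and NO₃⁻/NO the anode, E°cell = E°(Mn³⁺/Mn²⁺) − E°(NO₃⁻/NO).
So E°(Mn³⁺/Mn²⁺) = E°cell + E°(NO₃⁻/NO) = +0.549 + (+0.96) = +1.51 V.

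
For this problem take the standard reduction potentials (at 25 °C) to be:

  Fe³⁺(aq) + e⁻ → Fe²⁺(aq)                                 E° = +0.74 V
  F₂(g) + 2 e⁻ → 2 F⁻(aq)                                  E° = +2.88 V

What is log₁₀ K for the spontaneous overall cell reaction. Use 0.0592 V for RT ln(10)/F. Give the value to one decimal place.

72.3

Cathode: F₂/F⁻; anode: Fe³⁺/Fe²⁺. E°cell = +2.14 V, n = 2.
log K = nE°cell / 0.0592 = (2)(+2.14) / 0.0592 = 72.3.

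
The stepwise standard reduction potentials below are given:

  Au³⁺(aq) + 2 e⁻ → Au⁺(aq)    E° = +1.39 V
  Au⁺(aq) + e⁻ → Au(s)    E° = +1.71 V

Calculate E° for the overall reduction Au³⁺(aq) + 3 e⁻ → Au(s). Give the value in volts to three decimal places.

+1.497 V

Adding the free-energy changes (−nFE°) of the two steps gives −n₃FE°₃ = −n₁FE°₁ − n₂FE°₂.
E°₃ = (2×+1.39 + 1×+1.71) / 3 = (+4.490) / 3 = +1.497 V.
Simply averaging or adding the two E° values would be wrong; the electron-weighted sum is required.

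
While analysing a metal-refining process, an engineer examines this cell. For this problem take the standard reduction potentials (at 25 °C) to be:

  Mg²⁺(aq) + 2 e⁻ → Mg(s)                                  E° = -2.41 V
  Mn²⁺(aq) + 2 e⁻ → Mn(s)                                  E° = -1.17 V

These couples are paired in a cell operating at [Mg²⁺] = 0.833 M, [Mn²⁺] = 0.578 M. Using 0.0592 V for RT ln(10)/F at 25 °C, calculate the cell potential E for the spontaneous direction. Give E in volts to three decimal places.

+1.235 V

Mn²⁺/Mn is the cathode (higher E°), Mg²⁺/Mg the anode: E°cell = -1.17 − (-2.41) = +1.24 V, n = 2.
Overall: Mn²⁺(aq) + Mg(s) → Mn(s) + Mg²⁺(aq)
Q = [Mg²⁺] / ([Mn²⁺]); log Q = 0.159.
E = E° − (0.0592/n) log Q = +1.24 − (0.0592/2)(0.159) = +1.235 V.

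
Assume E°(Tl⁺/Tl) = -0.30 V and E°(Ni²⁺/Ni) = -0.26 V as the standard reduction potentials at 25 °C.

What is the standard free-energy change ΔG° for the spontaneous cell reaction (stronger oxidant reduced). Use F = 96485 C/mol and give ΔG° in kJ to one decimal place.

Ni²⁺/Ni (E° = -0.26 V) is the cathode; Tl⁺/Tl (E° = -0.30 V) is the anode, so E°cell = +0.04 V.
Balancing electrons gives n = 2 (lcm of 2 and 1).
ΔG° = −nFE° = −(2)(96485)(+0.04) = -7,719 J = -7.7 kJ.

-7.7 kJ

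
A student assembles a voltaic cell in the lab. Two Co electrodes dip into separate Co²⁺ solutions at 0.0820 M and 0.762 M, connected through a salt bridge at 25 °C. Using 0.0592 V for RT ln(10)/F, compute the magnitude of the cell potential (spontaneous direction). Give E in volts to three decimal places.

+0.029 V

For a concentration cell E°cell = 0. The 0.762 M side is the cathode (reduction is favoured where [Co²⁺] is higher).
With n = 2, E = −(0.0592/2) log([Co²⁺]ₐₙ/[Co²⁺]꜀ₐₜ) = −(0.0592/2) log(0.082/0.762) = −(0.0592/2)(-0.968) = +0.029 V.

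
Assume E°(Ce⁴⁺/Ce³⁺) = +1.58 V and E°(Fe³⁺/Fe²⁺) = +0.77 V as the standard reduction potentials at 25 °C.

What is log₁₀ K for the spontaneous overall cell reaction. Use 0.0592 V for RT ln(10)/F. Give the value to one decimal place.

Cathode: Ce⁴⁺/Ce³⁺; anode: Fe³⁺/Fe²⁺. E°cell = +0.81 V, n = 1.
log K = nE°cell / 0.0592 = (1)(+0.81) / 0.0592 = 13.7.

13.7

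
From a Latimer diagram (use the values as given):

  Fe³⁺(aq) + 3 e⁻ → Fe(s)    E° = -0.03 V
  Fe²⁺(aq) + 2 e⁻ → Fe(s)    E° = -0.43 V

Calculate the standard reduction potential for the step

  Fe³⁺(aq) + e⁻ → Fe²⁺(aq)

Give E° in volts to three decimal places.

Sequential free energies add, so n₃E°₃ = n₁E°₁ + n₂E°₂.
With n₃ = 3, and the known step contributing 2×(-0.43) V, the unknown satisfies 1·E° = 3×(-0.03) − 2×(-0.43) = +0.770.
E° = +0.770 / 1 = +0.770 V.

+0.770 V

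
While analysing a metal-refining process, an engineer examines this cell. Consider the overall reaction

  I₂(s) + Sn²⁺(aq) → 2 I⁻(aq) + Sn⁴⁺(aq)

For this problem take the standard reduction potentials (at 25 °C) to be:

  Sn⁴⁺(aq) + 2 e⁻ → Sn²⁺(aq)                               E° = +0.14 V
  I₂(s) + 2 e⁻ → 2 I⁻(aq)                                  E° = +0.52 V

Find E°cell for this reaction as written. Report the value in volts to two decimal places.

+0.38 V

The I₂/I⁻ couple has the higher reduction potential, so it is the cathode; Sn⁴⁺/Sn²⁺ is oxidised at the anode.
E°cell = E°(cathode) − E°(anode) = (+0.52) − (+0.14) = +0.38 V.
Since E°cell > 0, the reaction is spontaneous under standard conditions.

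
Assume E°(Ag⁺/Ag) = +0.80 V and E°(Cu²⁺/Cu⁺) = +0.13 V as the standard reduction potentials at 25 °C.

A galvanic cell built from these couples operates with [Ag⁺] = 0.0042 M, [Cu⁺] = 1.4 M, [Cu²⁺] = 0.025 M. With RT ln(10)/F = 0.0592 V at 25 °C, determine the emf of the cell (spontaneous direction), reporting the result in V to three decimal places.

Ag⁺/Ag is the cathode (higher E°), Cu²⁺/Cu⁺ the anode: E°cell = +0.80 − (+0.13) = +0.67 V, n = 1.
Overall: Ag⁺(aq) + Cu⁺(aq) → Ag(s) + Cu²⁺(aq)
Q = [Cu²⁺] / ([Ag⁺]·[Cu⁺]); log Q = 0.629.
E = E° − (0.0592/n) log Q = +0.67 − (0.0592/1)(0.629) = +0.633 V.

+0.633 V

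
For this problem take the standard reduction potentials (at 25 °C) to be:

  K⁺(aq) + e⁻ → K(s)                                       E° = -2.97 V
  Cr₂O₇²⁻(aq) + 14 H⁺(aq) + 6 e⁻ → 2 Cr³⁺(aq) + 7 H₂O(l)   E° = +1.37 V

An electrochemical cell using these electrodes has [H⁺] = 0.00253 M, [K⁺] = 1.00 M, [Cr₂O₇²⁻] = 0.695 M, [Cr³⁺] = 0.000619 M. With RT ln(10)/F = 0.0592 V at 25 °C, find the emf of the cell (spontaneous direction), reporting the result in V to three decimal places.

Cr₂O₇²⁻/Cr³⁺ is the cathode (higher E°), K⁺/K the anode: E°cell = +1.37 − (-2.97) = +4.34 V, n = 6.
Overall: Cr₂O₇²⁻(aq) + 14 H⁺(aq) + 6 K(s) → 2 Cr³⁺(aq) + 7 H₂O(l) + 6 K⁺(aq)
Q = [Cr³⁺]^2·[K⁺]^6 / ([Cr₂O₇²⁻]·[H⁺]^14); log Q = 30.098.
E = E° − (0.0592/n) log Q = +4.34 − (0.0592/6)(30.098) = +4.043 V.

+4.043 V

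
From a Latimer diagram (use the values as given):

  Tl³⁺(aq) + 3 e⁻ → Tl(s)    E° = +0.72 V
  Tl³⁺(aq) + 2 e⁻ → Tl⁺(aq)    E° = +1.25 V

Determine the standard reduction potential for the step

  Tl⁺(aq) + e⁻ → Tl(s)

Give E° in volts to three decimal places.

-0.340 V

Sequential free energies add, so n₃E°₃ = n₁E°₁ + n₂E°₂.
With n₃ = 3, and the known step contributing 2×(+1.25) V, the unknown satisfies 1·E° = 3×(+0.72) − 2×(+1.25) = -0.340.
E° = -0.340 / 1 = -0.340 V.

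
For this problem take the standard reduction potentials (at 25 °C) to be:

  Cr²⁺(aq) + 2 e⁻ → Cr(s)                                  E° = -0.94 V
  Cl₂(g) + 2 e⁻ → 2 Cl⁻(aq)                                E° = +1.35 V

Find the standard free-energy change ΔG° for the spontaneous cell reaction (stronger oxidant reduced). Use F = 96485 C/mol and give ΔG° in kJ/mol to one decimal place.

Cl₂/Cl⁻ (E° = +1.35 V) is the cathode; Cr²⁺/Cr (E° = -0.94 V) is the anode, so E°cell = +2.29 V.
Balancing electrons gives n = 2 (lcm of 2 and 2).
ΔG° = −nFE° = −(2)(96485)(+2.29) = -441,901 J = -441.9 kJ/mol.

-441.9 kJ/mol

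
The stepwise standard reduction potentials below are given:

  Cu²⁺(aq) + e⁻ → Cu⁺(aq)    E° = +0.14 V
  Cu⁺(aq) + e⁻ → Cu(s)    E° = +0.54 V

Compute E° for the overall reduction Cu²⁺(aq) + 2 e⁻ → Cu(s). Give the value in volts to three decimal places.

Adding the free-energy changes (−nFE°) of the two steps gives −n₃FE°₃ = −n₁FE°₁ − n₂FE°₂.
E°₃ = (1×+0.14 + 1×+0.54) / 2 = (+0.680) / 2 = +0.340 V.

+0.340 V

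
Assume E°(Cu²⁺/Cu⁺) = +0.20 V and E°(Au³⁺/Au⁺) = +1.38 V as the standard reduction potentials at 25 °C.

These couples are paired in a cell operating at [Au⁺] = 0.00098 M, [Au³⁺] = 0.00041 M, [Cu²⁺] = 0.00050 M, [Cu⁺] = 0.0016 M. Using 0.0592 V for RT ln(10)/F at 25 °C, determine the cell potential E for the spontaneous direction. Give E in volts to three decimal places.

Au³⁺/Au⁺ is the cathode (higher E°), Cu²⁺/Cu⁺ the anode: E°cell = +1.38 − (+0.20) = +1.18 V, n = 2.
Overall: Au³⁺(aq) + 2 Cu⁺(aq) → Au⁺(aq) + 2 Cu²⁺(aq)
Q = [Au⁺]·[Cu²⁺]^2 / ([Au³⁺]·[Cu⁺]^2); log Q = -0.632.
E = E° − (0.0592/n) log Q = +1.18 − (0.0592/2)(-0.632) = +1.199 V.

+1.199 V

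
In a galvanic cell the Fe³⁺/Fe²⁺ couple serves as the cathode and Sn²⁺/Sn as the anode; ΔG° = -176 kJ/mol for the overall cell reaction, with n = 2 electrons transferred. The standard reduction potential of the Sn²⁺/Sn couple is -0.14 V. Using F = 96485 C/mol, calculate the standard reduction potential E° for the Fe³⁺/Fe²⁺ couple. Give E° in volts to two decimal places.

E°cell = −ΔG°/(nF) = −(-176×10³)/((2)(96485)) = +0.912 V.
Since Fe³⁺/Fe²⁺ is the cathode and Sn²⁺/Sn the anode, E°cell = E°(Fe³⁺/Fe²⁺) − E°(Sn²⁺/Sn).
So E°(Fe³⁺/Fe²⁺) = E°cell + E°(Sn²⁺/Sn) = +0.912 + (-0.14) = +0.77 V.

+0.77 V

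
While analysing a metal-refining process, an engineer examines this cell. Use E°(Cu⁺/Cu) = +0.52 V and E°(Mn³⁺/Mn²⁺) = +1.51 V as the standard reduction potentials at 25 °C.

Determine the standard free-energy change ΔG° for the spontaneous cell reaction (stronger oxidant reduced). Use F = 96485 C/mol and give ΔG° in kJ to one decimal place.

-95.5 kJ

Mn³⁺/Mn²⁺ (E° = +1.51 V) is the cathode; Cu⁺/Cu (E° = +0.52 V) is the anode, so E°cell = +0.99 V.
Balancing electrons gives n = 1 (lcm of 1 and 1).
ΔG° = −nFE° = −(1)(96485)(+0.99) = -95,520 J = -95.5 kJ.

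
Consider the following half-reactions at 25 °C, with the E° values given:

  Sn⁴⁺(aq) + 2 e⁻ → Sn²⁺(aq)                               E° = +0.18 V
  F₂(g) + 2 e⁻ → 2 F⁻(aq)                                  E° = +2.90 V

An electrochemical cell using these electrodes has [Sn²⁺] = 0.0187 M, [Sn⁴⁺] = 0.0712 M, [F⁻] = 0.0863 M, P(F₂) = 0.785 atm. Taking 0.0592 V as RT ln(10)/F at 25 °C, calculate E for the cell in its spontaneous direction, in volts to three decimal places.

+2.763 V

F₂/F⁻ is the cathode (higher E°), Sn⁴⁺/Sn²⁺ the anode: E°cell = +2.90 − (+0.18) = +2.72 V, n = 2.
Overall: F₂(g) + Sn²⁺(aq) → 2 F⁻(aq) + Sn⁴⁺(aq)
Q = [F⁻]^2·[Sn⁴⁺] / (P(F₂)·[Sn²⁺]); log Q = -1.442.
E = E° − (0.0592/n) log Q = +2.72 − (0.0592/2)(-1.442) = +2.763 V.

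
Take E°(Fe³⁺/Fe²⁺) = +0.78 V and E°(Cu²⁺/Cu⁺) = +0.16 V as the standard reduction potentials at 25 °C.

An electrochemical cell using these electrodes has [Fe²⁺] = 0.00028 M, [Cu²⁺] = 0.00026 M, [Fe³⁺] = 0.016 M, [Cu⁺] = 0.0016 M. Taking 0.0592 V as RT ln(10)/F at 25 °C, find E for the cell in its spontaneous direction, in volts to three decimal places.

Fe³⁺/Fe²⁺ is the cathode (higher E°), Cu²⁺/Cu⁺ the anode: E°cell = +0.78 − (+0.16) = +0.62 V, n = 1.
Overall: Fe³⁺(aq) + Cu⁺(aq) → Fe²⁺(aq) + Cu²⁺(aq)
Q = [Fe²⁺]·[Cu²⁺] / ([Fe³⁺]·[Cu⁺]); log Q = -2.546.
E = E° − (0.0592/n) log Q = +0.62 − (0.0592/1)(-2.546) = +0.771 V.

+0.771 V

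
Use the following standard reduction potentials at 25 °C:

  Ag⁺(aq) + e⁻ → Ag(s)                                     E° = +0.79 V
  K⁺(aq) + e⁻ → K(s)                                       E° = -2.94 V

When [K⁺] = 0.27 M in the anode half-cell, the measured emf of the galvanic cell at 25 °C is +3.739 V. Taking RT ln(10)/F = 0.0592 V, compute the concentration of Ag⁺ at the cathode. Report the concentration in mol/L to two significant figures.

Ag⁺/Ag is the cathode, K⁺/K the anode: E°cell = +3.73 V, n = 1.
Overall reaction: Ag⁺(aq) + K(s) → Ag(s) + K⁺(aq); Q = [K⁺]^1/[Ag⁺]^1.
From E = E° − (0.0592/n) log Q: log Q = (E° − E)·n/0.0592 = (+3.73 − (+3.739))·1/0.0592 = -0.1520.
So 1·log[Ag⁺] = 1·log(0.27) − log Q = -0.5686 − (-0.1520) = -0.4166; [Ag⁺] = 10^(-0.4166) ≈ 0.38 M.

0.38 M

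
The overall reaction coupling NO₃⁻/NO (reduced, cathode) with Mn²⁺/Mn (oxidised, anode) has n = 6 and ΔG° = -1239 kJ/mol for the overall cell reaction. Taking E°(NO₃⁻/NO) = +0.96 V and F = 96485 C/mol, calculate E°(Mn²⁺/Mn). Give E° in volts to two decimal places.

E°cell = −ΔG°/(nF) = −(-1239×10³)/((6)(96485)) = +2.140 V.
Since NO₃⁻/NO is the cathode and Mn²⁺/Mn the anode, E°cell = E°(NO₃⁻/NO) − E°(Mn²⁺/Mn).
So E°(Mn²⁺/Mn) = E°(NO₃⁻/NO) − E°cell = (+0.96) − (+2.140) = -1.18 V.

-1.18 V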